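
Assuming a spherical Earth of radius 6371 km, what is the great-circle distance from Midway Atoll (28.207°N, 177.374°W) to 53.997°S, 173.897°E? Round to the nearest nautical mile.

4956 nmi

Δλ = 173.897 − -177.374 = 351.271°; wrapped into (−180°, 180°]: -8.729°.
Δφ = -53.997 − 28.207 = -82.204°.
a = sin²(Δφ/2) + cos φ₁ · cos φ₂ · sin²(Δλ/2) = 0.435177.
c = 2·atan2(√a, √(1−a)) = 1.44078 rad → d = 6371·c ≈ 9179.24 km ≈ 4956.39 nmi.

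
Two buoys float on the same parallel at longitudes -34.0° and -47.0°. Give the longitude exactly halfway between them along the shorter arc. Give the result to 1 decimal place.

-40.5°

Signed shortest Δλ from -34.0° to -47.0° is -13.0°.
Midpoint longitude = -34.0° + (-13.0°)/2 = -34.0° − 6.5° = -40.5°.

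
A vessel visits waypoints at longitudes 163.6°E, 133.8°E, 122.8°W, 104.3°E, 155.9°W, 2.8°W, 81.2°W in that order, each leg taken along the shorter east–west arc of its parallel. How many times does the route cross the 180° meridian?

Leg 1: +163.6° → +133.8°, shortest Δλ = -29.8° (west) — does not cross 180°.
Leg 2: +133.8° → -122.8°, shortest Δλ = 103.4° (east) — crosses 180°.
Leg 3: -122.8° → +104.3°, shortest Δλ = -132.9° (west) — crosses 180°.
Leg 4: +104.3° → -155.9°, shortest Δλ = 99.8° (east) — crosses 180°.
Leg 5: -155.9° → -2.8°, shortest Δλ = 153.1° (east) — does not cross 180°.
Leg 6: -2.8° → -81.2°, shortest Δλ = -78.4° (west) — does not cross 180°.
Total crossings: 3.

3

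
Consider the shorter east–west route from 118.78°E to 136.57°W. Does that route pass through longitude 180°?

Yes

Naïve |-136.57 − 118.78| = 255.35° > 180°, so the shorter arc goes the other way round — across 180°.
Signed shortest Δλ = ((-136.57 − 118.78 + 180) mod 360) − 180 = 104.65°.
Going east by 104.65° from +118.78° passes through 180° before reaching -136.57°.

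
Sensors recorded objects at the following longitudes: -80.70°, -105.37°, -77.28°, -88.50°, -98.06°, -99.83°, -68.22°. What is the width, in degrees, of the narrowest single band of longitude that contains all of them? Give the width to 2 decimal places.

Sort the longitudes: -105.37°, -99.83°, -98.06°, -88.50°, -80.70°, -77.28°, -68.22°.
Eastward gaps between consecutive values (wrapping around): 5.54°, 1.77°, 9.56°, 7.80°, 3.42°, 9.06°, 322.85°.
Largest gap = 322.85° ⇒ minimal covering band is its complement: 360° − 322.85° = 37.15°.
Band runs from -105.37° eastward to -68.22°.

37.15°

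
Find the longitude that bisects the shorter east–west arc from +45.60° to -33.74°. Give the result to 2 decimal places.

+5.93°

Signed shortest Δλ from +45.60° to -33.74° is -79.34°.
Midpoint longitude = +45.60° + (-79.34°)/2 = +45.60° − 39.67° = +5.93°.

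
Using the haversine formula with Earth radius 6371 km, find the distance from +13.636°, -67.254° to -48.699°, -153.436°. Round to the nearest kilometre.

Δλ = -153.436 − -67.254 = -86.182°.
Δφ = -48.699 − 13.636 = -62.335°.
a = sin²(Δφ/2) + cos φ₁ · cos φ₂ · sin²(Δλ/2) = 0.567200.
c = 2·atan2(√a, √(1−a)) = 1.70560 rad → d = 6371·c ≈ 10866.40 km.

10866 km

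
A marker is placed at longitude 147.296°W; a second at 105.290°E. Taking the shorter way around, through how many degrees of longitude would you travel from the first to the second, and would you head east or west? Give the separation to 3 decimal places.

Raw difference: 105.290 − -147.296 = 252.586°.
Normalise into (−180°, 180°]: 252.586° − 360° = -107.414°.
Negative ⇒ the second point lies to the west; separation 107.414°.

107.414° west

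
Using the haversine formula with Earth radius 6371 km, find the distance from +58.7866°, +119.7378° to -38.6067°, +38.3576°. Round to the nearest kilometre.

13146 km

Δλ = 38.3576 − 119.7378 = -81.3802°.
Δφ = -38.6067 − 58.7866 = -97.3933°.
a = sin²(Δφ/2) + cos φ₁ · cos φ₂ · sin²(Δλ/2) = 0.736476.
c = 2·atan2(√a, √(1−a)) = 2.06343 rad → d = 6371·c ≈ 13146.14 km.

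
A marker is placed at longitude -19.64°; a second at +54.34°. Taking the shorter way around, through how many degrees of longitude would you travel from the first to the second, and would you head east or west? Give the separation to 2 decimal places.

73.98° east

Raw difference: 54.34 − -19.64 = 73.98°.
Normalise into (−180°, 180°]: 73.98° stays 73.98°.
Positive ⇒ the second point lies to the east; separation 73.98°.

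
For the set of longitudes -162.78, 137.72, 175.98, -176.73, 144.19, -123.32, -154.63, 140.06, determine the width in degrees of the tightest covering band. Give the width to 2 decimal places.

Sort the longitudes: -176.73°, -162.78°, -154.63°, -123.32°, +137.72°, +140.06°, +144.19°, +175.98°.
Eastward gaps between consecutive values (wrapping around): 13.95°, 8.15°, 31.31°, 261.04°, 2.34°, 4.13°, 31.79°, 7.29°.
Largest gap = 261.04° ⇒ minimal covering band is its complement: 360° − 261.04° = 98.96°.
Band runs from +137.72° eastward to -123.32°, crossing the antimeridian.

98.96°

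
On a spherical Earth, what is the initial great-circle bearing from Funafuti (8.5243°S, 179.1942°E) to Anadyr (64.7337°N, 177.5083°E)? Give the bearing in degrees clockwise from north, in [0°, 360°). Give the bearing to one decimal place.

Δλ = 177.5083 − 179.1942 = -1.6859°.
θ = atan2( sin Δλ · cos φ₂ , cos φ₁ · sin φ₂ − sin φ₁ · cos φ₂ · cos Δλ )
  = atan2(-0.01256, 0.95758) = -0.751° → normalised to [0°, 360°): 359.249°.

359.2°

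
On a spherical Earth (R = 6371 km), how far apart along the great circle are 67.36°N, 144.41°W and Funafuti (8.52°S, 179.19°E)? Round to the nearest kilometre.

Δλ = 179.19 − -144.41 = 323.60°; wrapped into (−180°, 180°]: -36.40°.
Δφ = -8.52 − 67.36 = -75.88°.
a = sin²(Δφ/2) + cos φ₁ · cos φ₂ · sin²(Δλ/2) = 0.415161.
c = 2·atan2(√a, √(1−a)) = 1.40029 rad → d = 6371·c ≈ 8921.27 km.

8921 km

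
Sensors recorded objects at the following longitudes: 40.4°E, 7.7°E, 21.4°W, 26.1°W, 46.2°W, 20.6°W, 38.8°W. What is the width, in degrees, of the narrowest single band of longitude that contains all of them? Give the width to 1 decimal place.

86.6°

Sort the longitudes: -46.2°, -38.8°, -26.1°, -21.4°, -20.6°, +7.7°, +40.4°.
Eastward gaps between consecutive values (wrapping around): 7.4°, 12.7°, 4.7°, 0.8°, 28.3°, 32.7°, 273.4°.
Largest gap = 273.4° ⇒ minimal covering band is its complement: 360° − 273.4° = 86.6°.
Band runs from -46.2° eastward to +40.4°.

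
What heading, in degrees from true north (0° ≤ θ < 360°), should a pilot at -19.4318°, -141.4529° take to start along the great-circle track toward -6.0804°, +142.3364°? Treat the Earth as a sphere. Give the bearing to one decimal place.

268.8°

Δλ = 142.3364 − -141.4529 = 283.7893°; wrapped into (−180°, 180°]: -76.2107°.
θ = atan2( sin Δλ · cos φ₂ , cos φ₁ · sin φ₂ − sin φ₁ · cos φ₂ · cos Δλ )
  = atan2(-0.96572, -0.02104) = -91.248° → normalised to [0°, 360°): 268.752°.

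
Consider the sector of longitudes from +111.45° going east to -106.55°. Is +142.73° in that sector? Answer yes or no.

Band width going east from +111.45° to -106.55°: ((-106.55 − 111.45) mod 360) = 142.00°.
Offset of +142.73° east of the west edge: ((142.73 − 111.45) mod 360) = 31.28°.
31.28° ≤ 142.00° ⇒ inside.

Yes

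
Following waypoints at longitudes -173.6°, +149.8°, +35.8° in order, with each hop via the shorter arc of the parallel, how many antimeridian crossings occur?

1

Leg 1: -173.6° → +149.8°, shortest Δλ = -36.6° (west) — crosses 180°.
Leg 2: +149.8° → +35.8°, shortest Δλ = -114.0° (west) — does not cross 180°.
Total crossings: 1.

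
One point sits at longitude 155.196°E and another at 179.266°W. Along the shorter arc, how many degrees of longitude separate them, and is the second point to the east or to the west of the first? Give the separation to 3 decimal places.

Raw difference: -179.266 − 155.196 = -334.462°.
Normalise into (−180°, 180°]: -334.462° + 360° = 25.538°.
Positive ⇒ the second point lies to the east; separation 25.538°.

25.538° east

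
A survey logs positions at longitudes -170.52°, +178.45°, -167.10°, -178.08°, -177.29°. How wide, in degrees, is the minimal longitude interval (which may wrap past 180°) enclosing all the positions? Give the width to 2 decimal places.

14.45°

Sort the longitudes: -178.08°, -177.29°, -170.52°, -167.10°, +178.45°.
Eastward gaps between consecutive values (wrapping around): 0.79°, 6.77°, 3.42°, 345.55°, 3.47°.
Largest gap = 345.55° ⇒ minimal covering band is its complement: 360° − 345.55° = 14.45°.
Band runs from +178.45° eastward to -167.10°, crossing the antimeridian.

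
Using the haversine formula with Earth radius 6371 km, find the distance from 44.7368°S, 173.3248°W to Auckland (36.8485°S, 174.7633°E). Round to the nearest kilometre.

Δλ = 174.7633 − -173.3248 = 348.0881°; wrapped into (−180°, 180°]: -11.9119°.
Δφ = -36.8485 − -44.7368 = 7.8883°.
a = sin²(Δφ/2) + cos φ₁ · cos φ₂ · sin²(Δλ/2) = 0.010852.
c = 2·atan2(√a, √(1−a)) = 0.20872 rad → d = 6371·c ≈ 1329.76 km.

1330 km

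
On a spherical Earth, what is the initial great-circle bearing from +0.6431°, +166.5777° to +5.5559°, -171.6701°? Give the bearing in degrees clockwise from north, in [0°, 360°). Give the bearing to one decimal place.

76.8°

Δλ = -171.6701 − 166.5777 = -338.2478°; wrapped into (−180°, 180°]: 21.7522°.
θ = atan2( sin Δλ · cos φ₂ , cos φ₁ · sin φ₂ − sin φ₁ · cos φ₂ · cos Δλ )
  = atan2(0.36885, 0.08643) = 76.812° → normalised to [0°, 360°): 76.812°.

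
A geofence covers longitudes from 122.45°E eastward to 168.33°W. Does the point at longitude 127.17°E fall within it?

Yes

Band width going east from +122.45° to -168.33°: ((-168.33 − 122.45) mod 360) = 69.22°.
Offset of +127.17° east of the west edge: ((127.17 − 122.45) mod 360) = 4.72°.
4.72° ≤ 69.22° ⇒ inside.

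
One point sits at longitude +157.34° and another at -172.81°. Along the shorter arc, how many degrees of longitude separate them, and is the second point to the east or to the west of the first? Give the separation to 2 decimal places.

29.85° east

Raw difference: -172.81 − 157.34 = -330.15°.
Normalise into (−180°, 180°]: -330.15° + 360° = 29.85°.
Positive ⇒ the second point lies to the east; separation 29.85°.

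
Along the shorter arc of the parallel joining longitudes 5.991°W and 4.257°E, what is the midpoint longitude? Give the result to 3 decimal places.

0.867°W

Signed shortest Δλ from -5.991° to +4.257° is +10.248°.
Midpoint longitude = -5.991° + (+10.248°)/2 = -5.991° + 5.124° = -0.867°.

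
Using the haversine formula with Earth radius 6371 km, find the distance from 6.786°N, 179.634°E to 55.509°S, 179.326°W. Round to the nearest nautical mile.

3741 nmi

Δλ = -179.326 − 179.634 = -358.960°; wrapped into (−180°, 180°]: 1.040°.
Δφ = -55.509 − 6.786 = -62.295°.
a = sin²(Δφ/2) + cos φ₁ · cos φ₂ · sin²(Δλ/2) = 0.267587.
c = 2·atan2(√a, √(1−a)) = 1.08736 rad → d = 6371·c ≈ 6927.55 km ≈ 3740.58 nmi.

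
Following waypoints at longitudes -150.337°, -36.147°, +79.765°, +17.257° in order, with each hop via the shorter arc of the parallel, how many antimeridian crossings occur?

0

Leg 1: -150.337° → -36.147°, shortest Δλ = 114.19° (east) — does not cross 180°.
Leg 2: -36.147° → +79.765°, shortest Δλ = 115.912° (east) — does not cross 180°.
Leg 3: +79.765° → +17.257°, shortest Δλ = -62.508° (west) — does not cross 180°.
Total crossings: 0.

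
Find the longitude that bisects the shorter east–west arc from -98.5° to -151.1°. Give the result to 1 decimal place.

Signed shortest Δλ from -98.5° to -151.1° is -52.6°.
Midpoint longitude = -98.5° + (-52.6°)/2 = -98.5° − 26.3° = -124.8°.

-124.8°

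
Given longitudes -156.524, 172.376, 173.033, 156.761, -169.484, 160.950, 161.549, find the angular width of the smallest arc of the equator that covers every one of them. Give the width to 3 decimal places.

46.715°

Sort the longitudes: -169.484°, -156.524°, +156.761°, +160.950°, +161.549°, +172.376°, +173.033°.
Eastward gaps between consecutive values (wrapping around): 12.960°, 313.285°, 4.189°, 0.599°, 10.827°, 0.657°, 17.483°.
Largest gap = 313.285° ⇒ minimal covering band is its complement: 360° − 313.285° = 46.715°.
Band runs from +156.761° eastward to -156.524°, crossing the antimeridian.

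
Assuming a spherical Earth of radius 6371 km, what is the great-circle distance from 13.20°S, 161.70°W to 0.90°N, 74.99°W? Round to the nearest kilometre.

9674 km

Δλ = -74.99 − -161.70 = 86.71°.
Δφ = 0.90 − -13.20 = 14.10°.
a = sin²(Δφ/2) + cos φ₁ · cos φ₂ · sin²(Δλ/2) = 0.473860.
c = 2·atan2(√a, √(1−a)) = 1.51849 rad → d = 6371·c ≈ 9674.32 km.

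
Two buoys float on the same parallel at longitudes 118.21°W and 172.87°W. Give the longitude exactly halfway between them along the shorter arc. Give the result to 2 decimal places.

145.54°W

Signed shortest Δλ from -118.21° to -172.87° is -54.66°.
Midpoint longitude = -118.21° + (-54.66°)/2 = -118.21° − 27.33° = -145.54°.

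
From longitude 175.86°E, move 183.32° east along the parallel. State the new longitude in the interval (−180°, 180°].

Start at +175.86°; shift +183.32° → +359.18°.
+359.18° lies outside (−180°, 180°]; subtract 360° → -0.82°.

0.82°W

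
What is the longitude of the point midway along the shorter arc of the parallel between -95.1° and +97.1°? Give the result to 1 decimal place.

Signed shortest Δλ from -95.1° to +97.1° is -167.8°.
Midpoint longitude = -95.1° + (-167.8°)/2 = -95.1° − 83.9° = -179.0°.
(The naïve average (-95.1 + +97.1)/2 = 1.0° is on the wrong side of the globe.)

-179.0°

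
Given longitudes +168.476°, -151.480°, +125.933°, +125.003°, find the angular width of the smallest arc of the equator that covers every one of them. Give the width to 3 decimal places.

Sort the longitudes: -151.480°, +125.003°, +125.933°, +168.476°.
Eastward gaps between consecutive values (wrapping around): 276.483°, 0.930°, 42.543°, 40.044°.
Largest gap = 276.483° ⇒ minimal covering band is its complement: 360° − 276.483° = 83.517°.
Band runs from +125.003° eastward to -151.480°, crossing the antimeridian.

83.517°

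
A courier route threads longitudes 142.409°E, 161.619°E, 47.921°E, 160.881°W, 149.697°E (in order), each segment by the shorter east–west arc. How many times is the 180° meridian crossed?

2

Leg 1: +142.409° → +161.619°, shortest Δλ = 19.21° (east) — does not cross 180°.
Leg 2: +161.619° → +47.921°, shortest Δλ = -113.698° (west) — does not cross 180°.
Leg 3: +47.921° → -160.881°, shortest Δλ = 151.198° (east) — crosses 180°.
Leg 4: -160.881° → +149.697°, shortest Δλ = -49.422° (west) — crosses 180°.
Total crossings: 2.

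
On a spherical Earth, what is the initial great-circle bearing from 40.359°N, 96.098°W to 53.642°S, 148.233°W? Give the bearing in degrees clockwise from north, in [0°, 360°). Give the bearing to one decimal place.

208.9°

Δλ = -148.233 − -96.098 = -52.135°.
θ = atan2( sin Δλ · cos φ₂ , cos φ₁ · sin φ₂ − sin φ₁ · cos φ₂ · cos Δλ )
  = atan2(-0.46801, -0.84930) = -151.143° → normalised to [0°, 360°): 208.857°.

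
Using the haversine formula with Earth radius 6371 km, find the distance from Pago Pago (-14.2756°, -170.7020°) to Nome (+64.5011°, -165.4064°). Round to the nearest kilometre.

8771 km

Δλ = -165.4064 − -170.7020 = 5.2956°.
Δφ = 64.5011 − -14.2756 = 78.7767°.
a = sin²(Δφ/2) + cos φ₁ · cos φ₂ · sin²(Δλ/2) = 0.403574.
c = 2·atan2(√a, √(1−a)) = 1.37673 rad → d = 6371·c ≈ 8771.13 km.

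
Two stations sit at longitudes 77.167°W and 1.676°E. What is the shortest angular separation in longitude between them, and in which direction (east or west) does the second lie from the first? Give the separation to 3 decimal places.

Raw difference: 1.676 − -77.167 = 78.843°.
Normalise into (−180°, 180°]: 78.843° stays 78.843°.
Positive ⇒ the second point lies to the east; separation 78.843°.

78.843° east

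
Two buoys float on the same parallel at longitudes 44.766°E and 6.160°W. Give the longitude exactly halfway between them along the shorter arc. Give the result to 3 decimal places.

19.303°E

Signed shortest Δλ from +44.766° to -6.160° is -50.926°.
Midpoint longitude = +44.766° + (-50.926°)/2 = +44.766° − 25.463° = +19.303°.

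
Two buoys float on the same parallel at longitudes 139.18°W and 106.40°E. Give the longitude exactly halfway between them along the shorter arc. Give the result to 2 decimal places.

Signed shortest Δλ from -139.18° to +106.40° is -114.42°.
Midpoint longitude = -139.18° + (-114.42°)/2 = -139.18° − 57.21° = -196.39°.
Normalise into (−180°, 180°]: +163.61°.
(The naïve average (-139.18 + +106.40)/2 = -16.39° is on the wrong side of the globe.)

163.61°E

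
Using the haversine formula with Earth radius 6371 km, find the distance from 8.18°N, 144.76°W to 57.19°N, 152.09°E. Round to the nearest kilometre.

Δλ = 152.09 − -144.76 = 296.85°; wrapped into (−180°, 180°]: -63.15°.
Δφ = 57.19 − 8.18 = 49.01°.
a = sin²(Δφ/2) + cos φ₁ · cos φ₂ · sin²(Δλ/2) = 0.319086.
c = 2·atan2(√a, √(1−a)) = 1.20057 rad → d = 6371·c ≈ 7648.82 km.

7649 km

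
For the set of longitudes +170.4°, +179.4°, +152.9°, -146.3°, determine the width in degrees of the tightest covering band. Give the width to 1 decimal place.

Sort the longitudes: -146.3°, +152.9°, +170.4°, +179.4°.
Eastward gaps between consecutive values (wrapping around): 299.2°, 17.5°, 9.0°, 34.3°.
Largest gap = 299.2° ⇒ minimal covering band is its complement: 360° − 299.2° = 60.8°.
Band runs from +152.9° eastward to -146.3°, crossing the antimeridian.

60.8°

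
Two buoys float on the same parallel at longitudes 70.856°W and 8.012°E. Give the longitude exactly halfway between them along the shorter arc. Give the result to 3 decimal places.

31.422°W

Signed shortest Δλ from -70.856° to +8.012° is +78.868°.
Midpoint longitude = -70.856° + (+78.868°)/2 = -70.856° + 39.434° = -31.422°.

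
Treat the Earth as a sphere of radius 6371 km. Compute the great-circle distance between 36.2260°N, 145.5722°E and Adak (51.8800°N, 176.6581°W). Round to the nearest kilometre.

Δλ = -176.6581 − 145.5722 = -322.2303°; wrapped into (−180°, 180°]: 37.7697°.
Δφ = 51.8800 − 36.2260 = 15.6540°.
a = sin²(Δφ/2) + cos φ₁ · cos φ₂ · sin²(Δλ/2) = 0.070714.
c = 2·atan2(√a, √(1−a)) = 0.53832 rad → d = 6371·c ≈ 3429.63 km.

3430 km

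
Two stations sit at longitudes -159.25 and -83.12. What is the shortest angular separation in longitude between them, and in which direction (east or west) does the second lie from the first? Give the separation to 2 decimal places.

76.13° east

Raw difference: -83.12 − -159.25 = 76.13°.
Normalise into (−180°, 180°]: 76.13° stays 76.13°.
Positive ⇒ the second point lies to the east; separation 76.13°.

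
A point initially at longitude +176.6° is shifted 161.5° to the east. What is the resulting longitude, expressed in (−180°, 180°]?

Start at +176.6°; shift +161.5° → +338.1°.
+338.1° lies outside (−180°, 180°]; subtract 360° → -21.9°.

-21.9°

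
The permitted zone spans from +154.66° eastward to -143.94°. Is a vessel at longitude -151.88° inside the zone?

Yes

Band width going east from +154.66° to -143.94°: ((-143.94 − 154.66) mod 360) = 61.40°.
Offset of -151.88° east of the west edge: ((-151.88 − 154.66) mod 360) = 53.46°.
53.46° ≤ 61.40° ⇒ inside.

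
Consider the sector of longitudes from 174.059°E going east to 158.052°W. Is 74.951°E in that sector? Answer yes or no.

No

Band width going east from +174.059° to -158.052°: ((-158.052 − 174.059) mod 360) = 27.889°.
Offset of +74.951° east of the west edge: ((74.951 − 174.059) mod 360) = 260.892°.
260.892° > 27.889° ⇒ outside.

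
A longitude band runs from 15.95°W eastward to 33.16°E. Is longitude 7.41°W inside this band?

Band width going east from -15.95° to +33.16°: ((33.16 − -15.95) mod 360) = 49.11°.
Offset of -7.41° east of the west edge: ((-7.41 − -15.95) mod 360) = 8.54°.
8.54° ≤ 49.11° ⇒ inside.

Yes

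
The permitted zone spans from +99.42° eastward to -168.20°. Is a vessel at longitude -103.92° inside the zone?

Band width going east from +99.42° to -168.20°: ((-168.20 − 99.42) mod 360) = 92.38°.
Offset of -103.92° east of the west edge: ((-103.92 − 99.42) mod 360) = 156.66°.
156.66° > 92.38° ⇒ outside.

No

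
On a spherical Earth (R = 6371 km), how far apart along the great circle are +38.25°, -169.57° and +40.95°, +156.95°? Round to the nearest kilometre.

Δλ = 156.95 − -169.57 = 326.52°; wrapped into (−180°, 180°]: -33.48°.
Δφ = 40.95 − 38.25 = 2.70°.
a = sin²(Δφ/2) + cos φ₁ · cos φ₂ · sin²(Δλ/2) = 0.049762.
c = 2·atan2(√a, √(1−a)) = 0.44993 rad → d = 6371·c ≈ 2866.53 km.

2867 km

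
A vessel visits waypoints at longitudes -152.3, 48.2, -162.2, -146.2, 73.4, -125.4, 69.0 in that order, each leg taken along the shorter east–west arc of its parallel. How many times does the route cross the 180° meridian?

Leg 1: -152.3° → +48.2°, shortest Δλ = -159.5° (west) — crosses 180°.
Leg 2: +48.2° → -162.2°, shortest Δλ = 149.6° (east) — crosses 180°.
Leg 3: -162.2° → -146.2°, shortest Δλ = 16.0° (east) — does not cross 180°.
Leg 4: -146.2° → +73.4°, shortest Δλ = -140.4° (west) — crosses 180°.
Leg 5: +73.4° → -125.4°, shortest Δλ = 161.2° (east) — crosses 180°.
Leg 6: -125.4° → +69.0°, shortest Δλ = -165.6° (west) — crosses 180°.
Total crossings: 5.

5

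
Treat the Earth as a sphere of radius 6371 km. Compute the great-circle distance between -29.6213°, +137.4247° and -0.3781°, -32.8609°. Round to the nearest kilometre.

16524 km

Δλ = -32.8609 − 137.4247 = -170.2856°.
Δφ = -0.3781 − -29.6213 = 29.2432°.
a = sin²(Δφ/2) + cos φ₁ · cos φ₂ · sin²(Δλ/2) = 0.926783.
c = 2·atan2(√a, √(1−a)) = 2.59359 rad → d = 6371·c ≈ 16523.75 km.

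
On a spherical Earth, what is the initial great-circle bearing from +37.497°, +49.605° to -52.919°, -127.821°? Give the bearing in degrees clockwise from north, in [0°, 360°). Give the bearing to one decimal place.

185.8°

Δλ = -127.821 − 49.605 = -177.426°.
θ = atan2( sin Δλ · cos φ₂ , cos φ₁ · sin φ₂ − sin φ₁ · cos φ₂ · cos Δλ )
  = atan2(-0.02708, -0.26630) = -174.194° → normalised to [0°, 360°): 185.806°.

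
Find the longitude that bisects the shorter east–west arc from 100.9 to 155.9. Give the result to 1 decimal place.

Signed shortest Δλ from +100.9° to +155.9° is +55.0°.
Midpoint longitude = +100.9° + (+55.0°)/2 = +100.9° + 27.5° = +128.4°.

+128.4°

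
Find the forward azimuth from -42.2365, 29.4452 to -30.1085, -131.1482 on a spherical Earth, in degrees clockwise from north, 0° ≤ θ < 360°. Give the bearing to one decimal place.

197.4°

Δλ = -131.1482 − 29.4452 = -160.5934°.
θ = atan2( sin Δλ · cos φ₂ , cos φ₁ · sin φ₂ − sin φ₁ · cos φ₂ · cos Δλ )
  = atan2(-0.28744, -0.91986) = -162.647° → normalised to [0°, 360°): 197.353°.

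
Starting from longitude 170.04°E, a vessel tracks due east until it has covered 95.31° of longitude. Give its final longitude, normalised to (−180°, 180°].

94.65°W

Start at +170.04°; shift +95.31° → +265.35°.
+265.35° lies outside (−180°, 180°]; subtract 360° → -94.65°.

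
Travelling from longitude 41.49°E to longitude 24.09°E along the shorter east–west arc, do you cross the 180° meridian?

Signed shortest Δλ = ((24.09 − 41.49 + 180) mod 360) − 180 = -17.4°.
Going west by 17.4° from +41.49° reaches +24.09° without touching 180°.

No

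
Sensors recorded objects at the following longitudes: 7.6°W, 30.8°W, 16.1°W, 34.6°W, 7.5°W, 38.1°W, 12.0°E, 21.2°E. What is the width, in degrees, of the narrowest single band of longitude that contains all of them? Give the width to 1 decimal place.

59.3°

Sort the longitudes: -38.1°, -34.6°, -30.8°, -16.1°, -7.6°, -7.5°, +12.0°, +21.2°.
Eastward gaps between consecutive values (wrapping around): 3.5°, 3.8°, 14.7°, 8.5°, 0.1°, 19.5°, 9.2°, 300.7°.
Largest gap = 300.7° ⇒ minimal covering band is its complement: 360° − 300.7° = 59.3°.
Band runs from -38.1° eastward to +21.2°.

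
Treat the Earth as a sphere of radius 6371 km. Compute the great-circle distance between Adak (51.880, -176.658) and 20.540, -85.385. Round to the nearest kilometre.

8311 km

Δλ = -85.385 − -176.658 = 91.273°.
Δφ = 20.540 − 51.880 = -31.340°.
a = sin²(Δφ/2) + cos φ₁ · cos φ₂ · sin²(Δλ/2) = 0.368407.
c = 2·atan2(√a, √(1−a)) = 1.30447 rad → d = 6371·c ≈ 8310.79 km.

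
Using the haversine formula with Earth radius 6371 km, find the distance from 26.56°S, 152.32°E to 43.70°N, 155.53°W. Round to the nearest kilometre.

9447 km

Δλ = -155.53 − 152.32 = -307.85°; wrapped into (−180°, 180°]: 52.15°.
Δφ = 43.70 − -26.56 = 70.26°.
a = sin²(Δφ/2) + cos φ₁ · cos φ₂ · sin²(Δλ/2) = 0.456062.
c = 2·atan2(√a, √(1−a)) = 1.48281 rad → d = 6371·c ≈ 9446.96 km.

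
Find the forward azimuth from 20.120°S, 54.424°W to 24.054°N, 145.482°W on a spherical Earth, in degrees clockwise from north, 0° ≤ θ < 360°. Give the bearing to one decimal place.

Δλ = -145.482 − -54.424 = -91.058°.
θ = atan2( sin Δλ · cos φ₂ , cos φ₁ · sin φ₂ − sin φ₁ · cos φ₂ · cos Δλ )
  = atan2(-0.91301, 0.37692) = -67.567° → normalised to [0°, 360°): 292.433°.

292.4°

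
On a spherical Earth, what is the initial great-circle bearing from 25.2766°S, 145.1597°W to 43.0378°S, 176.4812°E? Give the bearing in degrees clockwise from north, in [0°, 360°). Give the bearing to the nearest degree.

231°

Δλ = 176.4812 − -145.1597 = 321.6409°; wrapped into (−180°, 180°]: -38.3591°.
θ = atan2( sin Δλ · cos φ₂ , cos φ₁ · sin φ₂ − sin φ₁ · cos φ₂ · cos Δλ )
  = atan2(-0.45359, -0.37242) = -129.388° → normalised to [0°, 360°): 230.612°.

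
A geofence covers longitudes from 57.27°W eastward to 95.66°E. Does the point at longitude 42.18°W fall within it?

Band width going east from -57.27° to +95.66°: ((95.66 − -57.27) mod 360) = 152.93°.
Offset of -42.18° east of the west edge: ((-42.18 − -57.27) mod 360) = 15.09°.
15.09° ≤ 152.93° ⇒ inside.

Yes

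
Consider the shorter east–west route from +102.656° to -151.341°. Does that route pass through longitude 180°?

Naïve |-151.341 − 102.656| = 253.997° > 180°, so the shorter arc goes the other way round — across 180°.
Signed shortest Δλ = ((-151.341 − 102.656 + 180) mod 360) − 180 = 106.003°.
Going east by 106.003° from +102.656° passes through 180° before reaching -151.341°.

Yes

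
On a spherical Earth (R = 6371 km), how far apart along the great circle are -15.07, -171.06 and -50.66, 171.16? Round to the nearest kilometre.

4267 km

Δλ = 171.16 − -171.06 = 342.22°; wrapped into (−180°, 180°]: -17.78°.
Δφ = -50.66 − -15.07 = -35.59°.
a = sin²(Δφ/2) + cos φ₁ · cos φ₂ · sin²(Δλ/2) = 0.108017.
c = 2·atan2(√a, √(1−a)) = 0.66977 rad → d = 6371·c ≈ 4267.10 km.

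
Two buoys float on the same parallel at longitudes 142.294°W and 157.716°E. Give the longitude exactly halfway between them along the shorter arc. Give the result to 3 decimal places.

172.289°W

Signed shortest Δλ from -142.294° to +157.716° is -59.990°.
Midpoint longitude = -142.294° + (-59.990°)/2 = -142.294° − 29.995° = -172.289°.
(The naïve average (-142.294 + +157.716)/2 = 7.711° is on the wrong side of the globe.)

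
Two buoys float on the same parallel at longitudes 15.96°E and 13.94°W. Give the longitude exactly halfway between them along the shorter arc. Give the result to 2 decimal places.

Signed shortest Δλ from +15.96° to -13.94° is -29.90°.
Midpoint longitude = +15.96° + (-29.90°)/2 = +15.96° − 14.95° = +1.01°.

1.01°E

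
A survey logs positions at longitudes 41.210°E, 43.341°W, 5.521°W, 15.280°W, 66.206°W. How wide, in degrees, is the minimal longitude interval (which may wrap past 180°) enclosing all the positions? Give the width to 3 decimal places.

107.416°

Sort the longitudes: -66.206°, -43.341°, -15.280°, -5.521°, +41.210°.
Eastward gaps between consecutive values (wrapping around): 22.865°, 28.061°, 9.759°, 46.731°, 252.584°.
Largest gap = 252.584° ⇒ minimal covering band is its complement: 360° − 252.584° = 107.416°.
Band runs from -66.206° eastward to +41.210°.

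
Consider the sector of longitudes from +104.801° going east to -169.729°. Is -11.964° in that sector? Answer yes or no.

No

Band width going east from +104.801° to -169.729°: ((-169.729 − 104.801) mod 360) = 85.470°.
Offset of -11.964° east of the west edge: ((-11.964 − 104.801) mod 360) = 243.235°.
243.235° > 85.470° ⇒ outside.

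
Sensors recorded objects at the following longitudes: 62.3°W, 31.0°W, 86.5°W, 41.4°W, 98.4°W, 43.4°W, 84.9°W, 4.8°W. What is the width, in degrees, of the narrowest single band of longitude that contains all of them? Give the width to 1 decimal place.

93.6°

Sort the longitudes: -98.4°, -86.5°, -84.9°, -62.3°, -43.4°, -41.4°, -31.0°, -4.8°.
Eastward gaps between consecutive values (wrapping around): 11.9°, 1.6°, 22.6°, 18.9°, 2.0°, 10.4°, 26.2°, 266.4°.
Largest gap = 266.4° ⇒ minimal covering band is its complement: 360° − 266.4° = 93.6°.
Band runs from -98.4° eastward to -4.8°.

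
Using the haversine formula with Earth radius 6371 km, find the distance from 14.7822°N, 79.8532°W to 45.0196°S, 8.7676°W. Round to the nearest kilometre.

9746 km

Δλ = -8.7676 − -79.8532 = 71.0856°.
Δφ = -45.0196 − 14.7822 = -59.8018°.
a = sin²(Δφ/2) + cos φ₁ · cos φ₂ · sin²(Δλ/2) = 0.479463.
c = 2·atan2(√a, √(1−a)) = 1.52971 rad → d = 6371·c ≈ 9745.79 km.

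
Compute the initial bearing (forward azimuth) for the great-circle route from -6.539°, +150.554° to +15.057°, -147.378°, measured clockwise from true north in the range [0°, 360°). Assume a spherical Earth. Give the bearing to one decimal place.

Δλ = -147.378 − 150.554 = -297.932°; wrapped into (−180°, 180°]: 62.068°.
θ = atan2( sin Δλ · cos φ₂ , cos φ₁ · sin φ₂ − sin φ₁ · cos φ₂ · cos Δλ )
  = atan2(0.85317, 0.30960) = 70.055° → normalised to [0°, 360°): 70.055°.

70.1°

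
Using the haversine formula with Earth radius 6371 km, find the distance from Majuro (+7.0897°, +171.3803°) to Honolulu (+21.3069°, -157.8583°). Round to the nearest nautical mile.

1977 nmi

Δλ = -157.8583 − 171.3803 = -329.2386°; wrapped into (−180°, 180°]: 30.7614°.
Δφ = 21.3069 − 7.0897 = 14.2172°.
a = sin²(Δφ/2) + cos φ₁ · cos φ₂ · sin²(Δλ/2) = 0.080352.
c = 2·atan2(√a, √(1−a)) = 0.57481 rad → d = 6371·c ≈ 3662.12 km ≈ 1977.38 nmi.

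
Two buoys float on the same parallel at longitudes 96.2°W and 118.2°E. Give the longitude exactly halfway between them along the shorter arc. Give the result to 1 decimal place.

169.0°W

Signed shortest Δλ from -96.2° to +118.2° is -145.6°.
Midpoint longitude = -96.2° + (-145.6°)/2 = -96.2° − 72.8° = -169.0°.
(The naïve average (-96.2 + +118.2)/2 = 11.0° is on the wrong side of the globe.)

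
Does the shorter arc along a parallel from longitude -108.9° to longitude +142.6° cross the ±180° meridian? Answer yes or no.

Naïve |142.6 − -108.9| = 251.5° > 180°, so the shorter arc goes the other way round — across 180°.
Signed shortest Δλ = ((142.6 − -108.9 + 180) mod 360) − 180 = -108.5°.
Going west by 108.5° from -108.9° passes through 180° before reaching +142.6°.

Yes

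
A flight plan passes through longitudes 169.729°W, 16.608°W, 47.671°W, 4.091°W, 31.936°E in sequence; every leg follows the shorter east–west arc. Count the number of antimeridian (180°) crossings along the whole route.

0

Leg 1: -169.729° → -16.608°, shortest Δλ = 153.121° (east) — does not cross 180°.
Leg 2: -16.608° → -47.671°, shortest Δλ = -31.063° (west) — does not cross 180°.
Leg 3: -47.671° → -4.091°, shortest Δλ = 43.58° (east) — does not cross 180°.
Leg 4: -4.091° → +31.936°, shortest Δλ = 36.027° (east) — does not cross 180°.
Total crossings: 0.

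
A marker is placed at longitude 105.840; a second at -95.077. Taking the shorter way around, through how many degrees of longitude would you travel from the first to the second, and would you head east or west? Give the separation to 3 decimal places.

Raw difference: -95.077 − 105.840 = -200.917°.
Normalise into (−180°, 180°]: -200.917° + 360° = 159.083°.
Positive ⇒ the second point lies to the east; separation 159.083°.

159.083° east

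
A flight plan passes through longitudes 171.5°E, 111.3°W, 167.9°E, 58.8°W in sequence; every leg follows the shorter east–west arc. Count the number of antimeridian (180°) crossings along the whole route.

Leg 1: +171.5° → -111.3°, shortest Δλ = 77.2° (east) — crosses 180°.
Leg 2: -111.3° → +167.9°, shortest Δλ = -80.8° (west) — crosses 180°.
Leg 3: +167.9° → -58.8°, shortest Δλ = 133.3° (east) — crosses 180°.
Total crossings: 3.

3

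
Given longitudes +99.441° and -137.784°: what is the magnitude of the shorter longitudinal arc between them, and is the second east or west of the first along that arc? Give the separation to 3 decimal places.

Raw difference: -137.784 − 99.441 = -237.225°.
Normalise into (−180°, 180°]: -237.225° + 360° = 122.775°.
Positive ⇒ the second point lies to the east; separation 122.775°.

122.775° east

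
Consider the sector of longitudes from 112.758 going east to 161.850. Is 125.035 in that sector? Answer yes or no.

Band width going east from +112.758° to +161.850°: ((161.850 − 112.758) mod 360) = 49.092°.
Offset of +125.035° east of the west edge: ((125.035 − 112.758) mod 360) = 12.277°.
12.277° ≤ 49.092° ⇒ inside.

Yes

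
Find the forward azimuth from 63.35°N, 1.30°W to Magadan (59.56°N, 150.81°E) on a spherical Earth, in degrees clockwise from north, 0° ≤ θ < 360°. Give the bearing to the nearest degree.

Δλ = 150.81 − -1.30 = 152.11°.
θ = atan2( sin Δλ · cos φ₂ , cos φ₁ · sin φ₂ − sin φ₁ · cos φ₂ · cos Δλ )
  = atan2(0.23699, 0.78693) = 16.760° → normalised to [0°, 360°): 16.760°.

17°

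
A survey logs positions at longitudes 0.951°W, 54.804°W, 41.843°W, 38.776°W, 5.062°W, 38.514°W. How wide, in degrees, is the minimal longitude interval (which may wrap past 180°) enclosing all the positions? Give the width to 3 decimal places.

53.853°

Sort the longitudes: -54.804°, -41.843°, -38.776°, -38.514°, -5.062°, -0.951°.
Eastward gaps between consecutive values (wrapping around): 12.961°, 3.067°, 0.262°, 33.452°, 4.111°, 306.147°.
Largest gap = 306.147° ⇒ minimal covering band is its complement: 360° − 306.147° = 53.853°.
Band runs from -54.804° eastward to -0.951°.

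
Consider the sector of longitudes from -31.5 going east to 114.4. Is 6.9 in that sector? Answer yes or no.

Yes

Band width going east from -31.5° to +114.4°: ((114.4 − -31.5) mod 360) = 145.9°.
Offset of +6.9° east of the west edge: ((6.9 − -31.5) mod 360) = 38.4°.
38.4° ≤ 145.9° ⇒ inside.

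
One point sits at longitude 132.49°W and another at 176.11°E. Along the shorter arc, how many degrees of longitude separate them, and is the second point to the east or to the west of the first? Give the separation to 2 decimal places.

Raw difference: 176.11 − -132.49 = 308.6°.
Normalise into (−180°, 180°]: 308.6° − 360° = -51.4°.
Negative ⇒ the second point lies to the west; separation 51.40°.

51.40° west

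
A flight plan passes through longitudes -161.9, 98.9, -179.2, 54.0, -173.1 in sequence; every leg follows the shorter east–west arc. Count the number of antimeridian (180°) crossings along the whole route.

4

Leg 1: -161.9° → +98.9°, shortest Δλ = -99.2° (west) — crosses 180°.
Leg 2: +98.9° → -179.2°, shortest Δλ = 81.9° (east) — crosses 180°.
Leg 3: -179.2° → +54.0°, shortest Δλ = -126.8° (west) — crosses 180°.
Leg 4: +54.0° → -173.1°, shortest Δλ = 132.9° (east) — crosses 180°.
Total crossings: 4.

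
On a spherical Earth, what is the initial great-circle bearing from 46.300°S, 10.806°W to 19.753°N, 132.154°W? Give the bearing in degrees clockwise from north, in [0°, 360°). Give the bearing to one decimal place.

Δλ = -132.154 − -10.806 = -121.348°.
θ = atan2( sin Δλ · cos φ₂ , cos φ₁ · sin φ₂ − sin φ₁ · cos φ₂ · cos Δλ )
  = atan2(-0.80377, -0.12049) = -98.525° → normalised to [0°, 360°): 261.475°.

261.5°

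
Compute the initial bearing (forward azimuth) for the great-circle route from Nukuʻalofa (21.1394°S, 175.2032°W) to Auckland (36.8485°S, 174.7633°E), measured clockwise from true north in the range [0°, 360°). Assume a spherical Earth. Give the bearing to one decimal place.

Δλ = 174.7633 − -175.2032 = 349.9665°; wrapped into (−180°, 180°]: -10.0335°.
θ = atan2( sin Δλ · cos φ₂ , cos φ₁ · sin φ₂ − sin φ₁ · cos φ₂ · cos Δλ )
  = atan2(-0.13942, -0.27517) = -153.130° → normalised to [0°, 360°): 206.870°.

206.9°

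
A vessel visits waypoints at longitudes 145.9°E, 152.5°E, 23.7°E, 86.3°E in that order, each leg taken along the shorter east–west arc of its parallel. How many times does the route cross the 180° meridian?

Leg 1: +145.9° → +152.5°, shortest Δλ = 6.6° (east) — does not cross 180°.
Leg 2: +152.5° → +23.7°, shortest Δλ = -128.8° (west) — does not cross 180°.
Leg 3: +23.7° → +86.3°, shortest Δλ = 62.6° (east) — does not cross 180°.
Total crossings: 0.

0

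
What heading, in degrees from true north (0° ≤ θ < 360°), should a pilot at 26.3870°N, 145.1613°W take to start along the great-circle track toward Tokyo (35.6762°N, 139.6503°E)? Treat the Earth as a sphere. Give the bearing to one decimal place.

Δλ = 139.6503 − -145.1613 = 284.8116°; wrapped into (−180°, 180°]: -75.1884°.
θ = atan2( sin Δλ · cos φ₂ , cos φ₁ · sin φ₂ − sin φ₁ · cos φ₂ · cos Δλ )
  = atan2(-0.78533, 0.43015) = -61.289° → normalised to [0°, 360°): 298.711°.

298.7°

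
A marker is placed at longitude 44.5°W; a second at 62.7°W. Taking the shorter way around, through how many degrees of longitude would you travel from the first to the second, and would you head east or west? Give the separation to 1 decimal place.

Raw difference: -62.7 − -44.5 = -18.2°.
Normalise into (−180°, 180°]: -18.2° stays -18.2°.
Negative ⇒ the second point lies to the west; separation 18.2°.

18.2° west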